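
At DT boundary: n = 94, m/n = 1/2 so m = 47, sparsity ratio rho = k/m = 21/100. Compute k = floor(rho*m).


m = 1/2*94 = 47.
rho = 21/100.
rho*m = 21/100*47 = 9.87.
k = floor(9.87) = 9.

9


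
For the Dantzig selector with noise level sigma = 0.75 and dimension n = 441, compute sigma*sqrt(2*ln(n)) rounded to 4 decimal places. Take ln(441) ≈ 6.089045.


ln(441) ≈ 6.089045.
2*ln(n) ≈ 12.17809.
sqrt(2*ln(n)) ≈ sqrt(12.17809) ≈ 3.489712.
threshold ≈ 0.75*3.489712 = 2.617284 ≈ 2.6173.

2.6173


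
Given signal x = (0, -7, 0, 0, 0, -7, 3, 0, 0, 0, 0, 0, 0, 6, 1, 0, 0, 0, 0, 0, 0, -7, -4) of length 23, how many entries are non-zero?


Non-zero positions: [1, 5, 6, 13, 14, 21, 22].
Sparsity = 7.

7


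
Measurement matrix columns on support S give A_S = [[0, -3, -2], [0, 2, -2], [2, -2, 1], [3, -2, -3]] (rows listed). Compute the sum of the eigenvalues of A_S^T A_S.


Sum of eigenvalues of A_S^T A_S = trace(A_S^T A_S) = sum of squared column norms of A_S.
A_S^T A_S diagonal: [13, 21, 18].
trace = 13 + 21 + 18 = 52.

52


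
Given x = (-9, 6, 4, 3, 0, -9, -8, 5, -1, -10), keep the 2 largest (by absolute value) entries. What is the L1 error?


Sorted |x_i| descending: [10, 9, 9, 8, 6, 5, 4, 3, 1, 0]
Keep top 2: [10, 9]
Tail entries: [9, 8, 6, 5, 4, 3, 1, 0]
L1 error = sum of tail = 36.

36


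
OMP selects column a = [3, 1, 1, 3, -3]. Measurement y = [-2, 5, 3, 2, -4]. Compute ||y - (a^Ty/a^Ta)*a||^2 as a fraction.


a^T a = 29.
a^T y = 20.
coeff = 20/29 = 20/29.
||r||^2 = 1282/29.

1282/29


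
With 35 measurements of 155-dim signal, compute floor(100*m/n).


100*m/n = 100*35/155 ≈ 22.5806.
floor = 22.

22


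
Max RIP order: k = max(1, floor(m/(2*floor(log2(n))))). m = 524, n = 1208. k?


floor(log2(1208)) = 10.
2*10 = 20.
m/(2*floor(log2(n))) = 524/20 ≈ 26.2.
floor = 26.
k = max(1, 26) = 26.

26


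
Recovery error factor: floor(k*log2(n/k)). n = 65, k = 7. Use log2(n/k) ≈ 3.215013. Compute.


log2(n/k) = log2(65/7) ≈ 3.215013.
k*log2(n/k) ≈ 7*3.215013 = 22.505091.
floor(22.505091) = 22.

22


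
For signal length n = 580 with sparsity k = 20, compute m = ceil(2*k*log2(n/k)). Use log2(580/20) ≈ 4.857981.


log2(n/k) = log2(580/20) ≈ 4.857981.
2*k*log2(n/k) ≈ 2*20*4.857981 = 194.31924.
m = ceil(194.31924) = 195.

195


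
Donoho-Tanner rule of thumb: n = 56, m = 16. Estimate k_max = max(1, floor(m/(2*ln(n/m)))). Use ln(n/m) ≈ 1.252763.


n/m = 56/16 = 7/2.
ln(n/m) ≈ 1.252763.
2*ln(n/m) ≈ 2.505526.
m/(2*ln(n/m)) ≈ 16/2.505526 ≈ 6.3859.
floor = 6.
k_max = max(1, 6) = 6.

6


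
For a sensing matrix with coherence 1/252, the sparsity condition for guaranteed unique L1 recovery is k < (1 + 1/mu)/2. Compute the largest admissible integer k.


1/mu = 252.
1 + 1/mu = 253.
(1 + 1/mu)/2 = 126.5 is not an integer, so k_max = floor(126.5) = 126.

126


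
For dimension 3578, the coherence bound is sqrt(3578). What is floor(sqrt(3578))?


59^2 = 3481 <= 3578 < 3600 = 60^2, so 59 <= sqrt(3578) < 60.
floor(sqrt(3578)) = 59.

59


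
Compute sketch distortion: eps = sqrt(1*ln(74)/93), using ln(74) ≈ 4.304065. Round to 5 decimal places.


ln(74) ≈ 4.304065.
1*ln(N)/m ≈ 1*4.304065/93 ≈ 0.04628027.
eps = sqrt(0.04628027) ≈ 0.2151285 ≈ 0.21513.

0.21513


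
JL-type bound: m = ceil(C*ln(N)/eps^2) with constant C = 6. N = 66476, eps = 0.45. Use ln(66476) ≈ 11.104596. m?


ln(66476) ≈ 11.104596.
eps^2 = 0.45^2 = 0.2025.
C*ln(N)/eps^2 ≈ 6*11.104596/0.2025 ≈ 329.0251.
m = ceil(329.0251) = 330.

330


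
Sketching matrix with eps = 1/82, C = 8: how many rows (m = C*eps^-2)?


1/eps = 82.
(1/eps)^2 = 6724.
m = 8*6724 = 53792.

53792


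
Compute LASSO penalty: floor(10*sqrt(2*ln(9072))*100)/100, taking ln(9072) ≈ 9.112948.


ln(9072) ≈ 9.112948.
2*ln(n) ≈ 18.225896.
sqrt(2*ln(n)) ≈ sqrt(18.225896) ≈ 4.26918.
lambda ≈ 10*4.26918 = 42.6918.
floor(lambda*100)/100 = 42.69.

42.69


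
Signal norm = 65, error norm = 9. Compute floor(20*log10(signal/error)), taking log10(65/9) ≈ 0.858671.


||x||/||e|| = 65/9.
log10(65/9) ≈ 0.858671.
20*log10(||x||/||e||) ≈ 20*0.858671 = 17.17342.
floor(17.17342) = 17.

17


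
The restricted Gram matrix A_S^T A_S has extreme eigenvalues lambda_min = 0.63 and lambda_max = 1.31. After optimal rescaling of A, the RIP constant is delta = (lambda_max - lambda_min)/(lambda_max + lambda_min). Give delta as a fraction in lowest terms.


lambda_max - lambda_min = 1.31 - 0.63 = 0.68.
lambda_max + lambda_min = 1.31 + 0.63 = 1.94.
delta = 0.68/1.94 = 68/194 = 34/97.

34/97


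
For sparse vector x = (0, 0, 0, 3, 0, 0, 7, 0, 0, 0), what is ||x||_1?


Non-zero entries: [(3, 3), (6, 7)]
Absolute values: [3, 7]
||x||_1 = sum = 10.

10


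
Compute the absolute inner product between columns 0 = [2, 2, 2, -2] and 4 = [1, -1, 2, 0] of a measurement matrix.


Inner product: 2*1 + 2*-1 + 2*2 + -2*0
Products: [2, -2, 4, 0]
Sum = 4.
|dot| = 4.

4


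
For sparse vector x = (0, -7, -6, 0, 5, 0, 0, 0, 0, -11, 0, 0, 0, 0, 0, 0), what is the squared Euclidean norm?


Non-zero entries: [(1, -7), (2, -6), (4, 5), (9, -11)]
Squares: [49, 36, 25, 121]
||x||_2^2 = sum = 231.

231


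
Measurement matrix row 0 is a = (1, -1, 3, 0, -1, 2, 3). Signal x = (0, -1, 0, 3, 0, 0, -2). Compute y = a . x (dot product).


Non-zero terms: ['-1*-1', '0*3', '3*-2']
Products: [1, 0, -6]
y = sum = -5.

-5


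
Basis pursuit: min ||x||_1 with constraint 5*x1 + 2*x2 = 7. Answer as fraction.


Axis intercepts:
  x1 = 7/5, x2 = 0: L1 = 7/5
  x1 = 0, x2 = 7/2: L1 = 7/2
x* = (7/5, 0)
||x*||_1 = 7/5.

7/5


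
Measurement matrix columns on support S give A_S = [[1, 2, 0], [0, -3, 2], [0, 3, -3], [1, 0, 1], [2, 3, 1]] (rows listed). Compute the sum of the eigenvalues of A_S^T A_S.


Sum of eigenvalues of A_S^T A_S = trace(A_S^T A_S) = sum of squared column norms of A_S.
A_S^T A_S diagonal: [6, 31, 15].
trace = 6 + 31 + 15 = 52.

52


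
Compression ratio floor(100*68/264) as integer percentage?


100*m/n = 100*68/264 ≈ 25.7576.
floor = 25.

25


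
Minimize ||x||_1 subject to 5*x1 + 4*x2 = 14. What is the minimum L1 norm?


Axis intercepts:
  x1 = 14/5, x2 = 0: L1 = 14/5
  x1 = 0, x2 = 7/2: L1 = 7/2
x* = (14/5, 0)
||x*||_1 = 14/5.

14/5


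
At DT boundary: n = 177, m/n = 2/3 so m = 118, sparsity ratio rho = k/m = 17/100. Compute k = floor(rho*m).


m = 2/3*177 = 118.
rho = 17/100.
rho*m = 17/100*118 = 20.06.
k = floor(20.06) = 20.

20


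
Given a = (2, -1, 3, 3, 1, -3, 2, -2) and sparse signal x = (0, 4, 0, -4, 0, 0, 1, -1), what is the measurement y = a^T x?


Non-zero terms: ['-1*4', '3*-4', '2*1', '-2*-1']
Products: [-4, -12, 2, 2]
y = sum = -12.

-12


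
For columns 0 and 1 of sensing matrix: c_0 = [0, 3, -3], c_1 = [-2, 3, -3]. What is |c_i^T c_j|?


Inner product: 0*-2 + 3*3 + -3*-3
Products: [0, 9, 9]
Sum = 18.
|dot| = 18.

18


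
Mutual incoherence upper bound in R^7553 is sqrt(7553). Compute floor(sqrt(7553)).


86^2 = 7396 <= 7553 < 7569 = 87^2, so 86 <= sqrt(7553) < 87.
floor(sqrt(7553)) = 86.

86


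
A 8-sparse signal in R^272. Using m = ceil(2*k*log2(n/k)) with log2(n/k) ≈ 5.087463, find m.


log2(n/k) = log2(272/8) ≈ 5.087463.
2*k*log2(n/k) ≈ 2*8*5.087463 = 81.399408.
m = ceil(81.399408) = 82.

82


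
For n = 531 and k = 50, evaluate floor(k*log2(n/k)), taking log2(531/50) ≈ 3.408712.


log2(n/k) = log2(531/50) ≈ 3.408712.
k*log2(n/k) ≈ 50*3.408712 = 170.4356.
floor(170.4356) = 170.

170


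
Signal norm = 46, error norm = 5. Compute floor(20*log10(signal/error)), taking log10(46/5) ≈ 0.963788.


||x||/||e|| = 46/5.
log10(46/5) ≈ 0.963788.
20*log10(||x||/||e||) ≈ 20*0.963788 = 19.27576.
floor(19.27576) = 19.

19


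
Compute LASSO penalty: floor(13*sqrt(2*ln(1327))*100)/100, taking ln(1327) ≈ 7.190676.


ln(1327) ≈ 7.190676.
2*ln(n) ≈ 14.381352.
sqrt(2*ln(n)) ≈ sqrt(14.381352) ≈ 3.792275.
lambda ≈ 13*3.792275 = 49.299575.
floor(lambda*100)/100 = 49.29.

49.29


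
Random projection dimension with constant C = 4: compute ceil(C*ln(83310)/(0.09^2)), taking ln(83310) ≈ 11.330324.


ln(83310) ≈ 11.330324.
eps^2 = 0.09^2 = 0.0081.
C*ln(N)/eps^2 ≈ 4*11.330324/0.0081 ≈ 5595.2217.
m = ceil(5595.2217) = 5596.

5596


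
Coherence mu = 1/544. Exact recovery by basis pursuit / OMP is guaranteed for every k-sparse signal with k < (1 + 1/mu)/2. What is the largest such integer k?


1/mu = 544.
1 + 1/mu = 545.
(1 + 1/mu)/2 = 272.5 is not an integer, so k_max = floor(272.5) = 272.

272


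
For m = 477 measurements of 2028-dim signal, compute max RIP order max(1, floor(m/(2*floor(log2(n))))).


floor(log2(2028)) = 10.
2*10 = 20.
m/(2*floor(log2(n))) = 477/20 ≈ 23.85.
floor = 23.
k = max(1, 23) = 23.

23


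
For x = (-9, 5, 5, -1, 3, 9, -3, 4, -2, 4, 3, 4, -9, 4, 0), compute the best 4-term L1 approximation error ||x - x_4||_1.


Sorted |x_i| descending: [9, 9, 9, 5, 5, 4, 4, 4, 4, 3, 3, 3, 2, 1, 0]
Keep top 4: [9, 9, 9, 5]
Tail entries: [5, 4, 4, 4, 4, 3, 3, 3, 2, 1, 0]
L1 error = sum of tail = 33.

33


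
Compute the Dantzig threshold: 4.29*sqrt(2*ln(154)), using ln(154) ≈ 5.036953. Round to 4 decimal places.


ln(154) ≈ 5.036953.
2*ln(n) ≈ 10.073906.
sqrt(2*ln(n)) ≈ sqrt(10.073906) ≈ 3.173942.
threshold ≈ 4.29*3.173942 = 13.61621118 ≈ 13.6162.

13.6162


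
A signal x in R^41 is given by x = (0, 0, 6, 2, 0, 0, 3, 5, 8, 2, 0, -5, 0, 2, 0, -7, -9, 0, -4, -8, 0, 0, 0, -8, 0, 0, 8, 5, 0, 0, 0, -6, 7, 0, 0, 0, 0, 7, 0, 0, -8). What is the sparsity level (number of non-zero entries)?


Non-zero positions: [2, 3, 6, 7, 8, 9, 11, 13, 15, 16, 18, 19, 23, 26, 27, 31, 32, 37, 40].
Sparsity = 19.

19


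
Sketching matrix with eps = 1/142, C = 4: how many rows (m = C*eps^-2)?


1/eps = 142.
(1/eps)^2 = 20164.
m = 4*20164 = 80656.

80656


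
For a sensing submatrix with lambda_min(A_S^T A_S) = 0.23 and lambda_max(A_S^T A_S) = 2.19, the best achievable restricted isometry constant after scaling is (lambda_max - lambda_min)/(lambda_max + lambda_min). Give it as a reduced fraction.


lambda_max - lambda_min = 2.19 - 0.23 = 1.96.
lambda_max + lambda_min = 2.19 + 0.23 = 2.42.
delta = 1.96/2.42 = 196/242 = 98/121.

98/121


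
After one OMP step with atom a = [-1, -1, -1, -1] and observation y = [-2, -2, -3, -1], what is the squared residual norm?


a^T a = 4.
a^T y = 8.
coeff = 8/4 = 2.
||r||^2 = 2.

2


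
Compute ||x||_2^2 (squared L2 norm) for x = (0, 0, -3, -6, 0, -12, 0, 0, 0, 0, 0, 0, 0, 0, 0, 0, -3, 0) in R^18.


Non-zero entries: [(2, -3), (3, -6), (5, -12), (16, -3)]
Squares: [9, 36, 144, 9]
||x||_2^2 = sum = 198.

198


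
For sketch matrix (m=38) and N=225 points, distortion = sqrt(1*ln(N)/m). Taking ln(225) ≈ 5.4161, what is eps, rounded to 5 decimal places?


ln(225) ≈ 5.4161.
1*ln(N)/m ≈ 1*5.4161/38 ≈ 0.14252895.
eps = sqrt(0.14252895) ≈ 0.3775301 ≈ 0.37753.

0.37753


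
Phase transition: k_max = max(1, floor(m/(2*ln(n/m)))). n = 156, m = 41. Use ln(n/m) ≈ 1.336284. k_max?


n/m = 156/41.
ln(n/m) ≈ 1.336284.
2*ln(n/m) ≈ 2.672568.
m/(2*ln(n/m)) ≈ 41/2.672568 ≈ 15.3411.
floor = 15.
k_max = max(1, 15) = 15.

15


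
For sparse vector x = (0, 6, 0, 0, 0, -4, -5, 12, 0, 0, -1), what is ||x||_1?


Non-zero entries: [(1, 6), (5, -4), (6, -5), (7, 12), (10, -1)]
Absolute values: [6, 4, 5, 12, 1]
||x||_1 = sum = 28.

28


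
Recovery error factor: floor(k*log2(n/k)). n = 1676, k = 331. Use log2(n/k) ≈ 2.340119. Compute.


log2(n/k) = log2(1676/331) ≈ 2.340119.
k*log2(n/k) ≈ 331*2.340119 = 774.579389.
floor(774.579389) = 774.

774


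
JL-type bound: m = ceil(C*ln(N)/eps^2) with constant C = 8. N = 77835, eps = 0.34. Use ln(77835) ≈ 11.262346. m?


ln(77835) ≈ 11.262346.
eps^2 = 0.34^2 = 0.1156.
C*ln(N)/eps^2 ≈ 8*11.262346/0.1156 ≈ 779.4011.
m = ceil(779.4011) = 780.

780


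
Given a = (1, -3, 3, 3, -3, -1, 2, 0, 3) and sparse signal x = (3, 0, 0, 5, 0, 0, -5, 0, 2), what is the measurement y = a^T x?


Non-zero terms: ['1*3', '3*5', '2*-5', '3*2']
Products: [3, 15, -10, 6]
y = sum = 14.

14


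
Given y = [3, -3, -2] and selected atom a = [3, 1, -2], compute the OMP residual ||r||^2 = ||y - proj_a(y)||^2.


a^T a = 14.
a^T y = 10.
coeff = 10/14 = 5/7.
||r||^2 = 104/7.

104/7


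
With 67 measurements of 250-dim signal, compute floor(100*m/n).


100*m/n = 100*67/250 ≈ 26.8.
floor = 26.

26


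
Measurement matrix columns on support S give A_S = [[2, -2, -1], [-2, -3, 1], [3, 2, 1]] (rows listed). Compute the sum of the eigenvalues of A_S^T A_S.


Sum of eigenvalues of A_S^T A_S = trace(A_S^T A_S) = sum of squared column norms of A_S.
A_S^T A_S diagonal: [17, 17, 3].
trace = 17 + 17 + 3 = 37.

37


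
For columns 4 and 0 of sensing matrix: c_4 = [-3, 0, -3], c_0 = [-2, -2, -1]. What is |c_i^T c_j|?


Inner product: -3*-2 + 0*-2 + -3*-1
Products: [6, 0, 3]
Sum = 9.
|dot| = 9.

9


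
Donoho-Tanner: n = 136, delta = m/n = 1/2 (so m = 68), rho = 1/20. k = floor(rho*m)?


m = 1/2*136 = 68.
rho = 1/20.
rho*m = 1/20*68 = 3.4.
k = floor(3.4) = 3.

3


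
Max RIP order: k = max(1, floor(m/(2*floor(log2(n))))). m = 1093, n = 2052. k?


floor(log2(2052)) = 11.
2*11 = 22.
m/(2*floor(log2(n))) = 1093/22 ≈ 49.6818.
floor = 49.
k = max(1, 49) = 49.

49


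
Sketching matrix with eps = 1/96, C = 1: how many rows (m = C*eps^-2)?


1/eps = 96.
(1/eps)^2 = 9216.
m = 1*9216 = 9216.

9216


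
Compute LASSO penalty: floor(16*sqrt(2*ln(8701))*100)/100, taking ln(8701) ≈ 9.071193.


ln(8701) ≈ 9.071193.
2*ln(n) ≈ 18.142386.
sqrt(2*ln(n)) ≈ sqrt(18.142386) ≈ 4.259388.
lambda ≈ 16*4.259388 = 68.150208.
floor(lambda*100)/100 = 68.15.

68.15


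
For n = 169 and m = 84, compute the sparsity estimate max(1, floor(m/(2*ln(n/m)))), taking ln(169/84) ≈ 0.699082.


n/m = 169/84.
ln(n/m) ≈ 0.699082.
2*ln(n/m) ≈ 1.398164.
m/(2*ln(n/m)) ≈ 84/1.398164 ≈ 60.0788.
floor = 60.
k_max = max(1, 60) = 60.

60


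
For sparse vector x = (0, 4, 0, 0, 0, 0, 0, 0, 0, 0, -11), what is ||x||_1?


Non-zero entries: [(1, 4), (10, -11)]
Absolute values: [4, 11]
||x||_1 = sum = 15.

15


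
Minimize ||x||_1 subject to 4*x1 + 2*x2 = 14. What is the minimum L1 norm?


Axis intercepts:
  x1 = 7/2, x2 = 0: L1 = 7/2
  x1 = 0, x2 = 7: L1 = 7
x* = (7/2, 0)
||x*||_1 = 7/2.

7/2


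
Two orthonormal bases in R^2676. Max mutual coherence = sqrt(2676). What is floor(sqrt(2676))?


51^2 = 2601 <= 2676 < 2704 = 52^2, so 51 <= sqrt(2676) < 52.
floor(sqrt(2676)) = 51.

51


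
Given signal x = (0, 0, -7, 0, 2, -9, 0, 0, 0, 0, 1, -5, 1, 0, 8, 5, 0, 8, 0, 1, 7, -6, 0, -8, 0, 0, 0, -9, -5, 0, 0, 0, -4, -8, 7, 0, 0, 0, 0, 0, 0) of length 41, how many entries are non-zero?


Non-zero positions: [2, 4, 5, 10, 11, 12, 14, 15, 17, 19, 20, 21, 23, 27, 28, 32, 33, 34].
Sparsity = 18.

18


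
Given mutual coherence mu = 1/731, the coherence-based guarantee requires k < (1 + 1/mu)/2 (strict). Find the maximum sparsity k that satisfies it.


1/mu = 731.
1 + 1/mu = 732.
(1 + 1/mu)/2 = 366 is an integer and the inequality is strict, so k_max = 366 - 1 = 365.

365


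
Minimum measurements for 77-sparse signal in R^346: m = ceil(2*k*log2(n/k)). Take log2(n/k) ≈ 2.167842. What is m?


log2(n/k) = log2(346/77) ≈ 2.167842.
2*k*log2(n/k) ≈ 2*77*2.167842 = 333.847668.
m = ceil(333.847668) = 334.

334


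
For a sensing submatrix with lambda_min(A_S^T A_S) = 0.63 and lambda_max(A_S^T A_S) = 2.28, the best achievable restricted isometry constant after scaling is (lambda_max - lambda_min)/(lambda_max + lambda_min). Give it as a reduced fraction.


lambda_max - lambda_min = 2.28 - 0.63 = 1.65.
lambda_max + lambda_min = 2.28 + 0.63 = 2.91.
delta = 1.65/2.91 = 165/291 = 55/97.

55/97


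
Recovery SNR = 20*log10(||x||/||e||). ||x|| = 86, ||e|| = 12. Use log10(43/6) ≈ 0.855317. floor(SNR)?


||x||/||e|| = 86/12 = 43/6.
log10(43/6) ≈ 0.855317.
20*log10(||x||/||e||) ≈ 20*0.855317 = 17.10634.
floor(17.10634) = 17.

17


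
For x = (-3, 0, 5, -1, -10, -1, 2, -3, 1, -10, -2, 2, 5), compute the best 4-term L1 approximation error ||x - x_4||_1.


Sorted |x_i| descending: [10, 10, 5, 5, 3, 3, 2, 2, 2, 1, 1, 1, 0]
Keep top 4: [10, 10, 5, 5]
Tail entries: [3, 3, 2, 2, 2, 1, 1, 1, 0]
L1 error = sum of tail = 15.

15


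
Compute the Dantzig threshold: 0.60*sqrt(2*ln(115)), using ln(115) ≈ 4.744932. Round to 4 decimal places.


ln(115) ≈ 4.744932.
2*ln(n) ≈ 9.489864.
sqrt(2*ln(n)) ≈ sqrt(9.489864) ≈ 3.080562.
threshold ≈ 0.60*3.080562 = 1.8483372 ≈ 1.8483.

1.8483


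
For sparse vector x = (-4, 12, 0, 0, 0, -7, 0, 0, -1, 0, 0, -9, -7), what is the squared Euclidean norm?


Non-zero entries: [(0, -4), (1, 12), (5, -7), (8, -1), (11, -9), (12, -7)]
Squares: [16, 144, 49, 1, 81, 49]
||x||_2^2 = sum = 340.

340


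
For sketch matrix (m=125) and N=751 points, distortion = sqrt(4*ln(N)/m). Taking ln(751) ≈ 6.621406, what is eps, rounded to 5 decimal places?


ln(751) ≈ 6.621406.
4*ln(N)/m ≈ 4*6.621406/125 ≈ 0.21188499.
eps = sqrt(0.21188499) ≈ 0.4603097 ≈ 0.46031.

0.46031


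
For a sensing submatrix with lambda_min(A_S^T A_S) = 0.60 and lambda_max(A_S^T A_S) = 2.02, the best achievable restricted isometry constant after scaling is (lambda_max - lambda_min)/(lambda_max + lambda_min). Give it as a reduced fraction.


lambda_max - lambda_min = 2.02 - 0.60 = 1.42.
lambda_max + lambda_min = 2.02 + 0.60 = 2.62.
delta = 1.42/2.62 = 142/262 = 71/131.

71/131


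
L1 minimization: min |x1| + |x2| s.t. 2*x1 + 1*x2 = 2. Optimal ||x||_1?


Axis intercepts:
  x1 = 1, x2 = 0: L1 = 1
  x1 = 0, x2 = 2: L1 = 2
x* = (1, 0)
||x*||_1 = 1.

1


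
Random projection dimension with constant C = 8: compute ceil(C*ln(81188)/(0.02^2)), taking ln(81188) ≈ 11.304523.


ln(81188) ≈ 11.304523.
eps^2 = 0.02^2 = 0.0004.
C*ln(N)/eps^2 ≈ 8*11.304523/0.0004 ≈ 226090.46.
m = ceil(226090.46) = 226091.

226091


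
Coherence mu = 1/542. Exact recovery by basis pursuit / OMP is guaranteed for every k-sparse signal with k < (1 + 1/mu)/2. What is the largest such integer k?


1/mu = 542.
1 + 1/mu = 543.
(1 + 1/mu)/2 = 271.5 is not an integer, so k_max = floor(271.5) = 271.

271


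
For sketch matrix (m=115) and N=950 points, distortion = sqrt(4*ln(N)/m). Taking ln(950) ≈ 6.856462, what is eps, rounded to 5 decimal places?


ln(950) ≈ 6.856462.
4*ln(N)/m ≈ 4*6.856462/115 ≈ 0.23848563.
eps = sqrt(0.23848563) ≈ 0.4883499 ≈ 0.48835.

0.48835


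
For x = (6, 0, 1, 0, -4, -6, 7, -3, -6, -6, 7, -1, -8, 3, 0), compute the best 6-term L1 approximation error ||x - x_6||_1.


Sorted |x_i| descending: [8, 7, 7, 6, 6, 6, 6, 4, 3, 3, 1, 1, 0, 0, 0]
Keep top 6: [8, 7, 7, 6, 6, 6]
Tail entries: [6, 4, 3, 3, 1, 1, 0, 0, 0]
L1 error = sum of tail = 18.

18


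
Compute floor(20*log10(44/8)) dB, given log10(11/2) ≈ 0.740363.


||x||/||e|| = 44/8 = 11/2.
log10(11/2) ≈ 0.740363.
20*log10(||x||/||e||) ≈ 20*0.740363 = 14.80726.
floor(14.80726) = 14.

14


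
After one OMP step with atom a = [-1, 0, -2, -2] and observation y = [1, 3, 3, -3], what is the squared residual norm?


a^T a = 9.
a^T y = -1.
coeff = -1/9 = -1/9.
||r||^2 = 251/9.

251/9


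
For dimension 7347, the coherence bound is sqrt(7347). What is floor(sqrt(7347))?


85^2 = 7225 <= 7347 < 7396 = 86^2, so 85 <= sqrt(7347) < 86.
floor(sqrt(7347)) = 85.

85


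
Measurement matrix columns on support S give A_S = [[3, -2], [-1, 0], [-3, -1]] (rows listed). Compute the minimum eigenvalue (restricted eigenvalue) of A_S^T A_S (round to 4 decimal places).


A_S^T A_S = [[19, -3], [-3, 5]].
trace = 24.
det = 86.
disc = trace^2 - 4*det = 576 - 4*86 = 232.
sqrt(232) ≈ 15.231546.
lam_min = (24 - sqrt(232))/2 ≈ (24 - 15.231546)/2 = 4.384227 ≈ 4.3842.

4.3842


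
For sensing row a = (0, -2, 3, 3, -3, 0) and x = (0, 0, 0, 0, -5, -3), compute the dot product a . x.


Non-zero terms: ['-3*-5', '0*-3']
Products: [15, 0]
y = sum = 15.

15


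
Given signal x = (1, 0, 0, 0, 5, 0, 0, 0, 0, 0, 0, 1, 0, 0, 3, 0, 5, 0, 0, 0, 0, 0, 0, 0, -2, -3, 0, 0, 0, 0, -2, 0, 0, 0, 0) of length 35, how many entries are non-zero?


Non-zero positions: [0, 4, 11, 14, 16, 24, 25, 30].
Sparsity = 8.

8


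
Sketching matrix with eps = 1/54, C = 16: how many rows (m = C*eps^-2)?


1/eps = 54.
(1/eps)^2 = 2916.
m = 16*2916 = 46656.

46656


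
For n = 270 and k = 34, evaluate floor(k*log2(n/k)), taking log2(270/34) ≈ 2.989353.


log2(n/k) = log2(270/34) ≈ 2.989353.
k*log2(n/k) ≈ 34*2.989353 = 101.638002.
floor(101.638002) = 101.

101


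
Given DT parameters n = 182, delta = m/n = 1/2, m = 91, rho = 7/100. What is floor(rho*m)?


m = 1/2*182 = 91.
rho = 7/100.
rho*m = 7/100*91 = 6.37.
k = floor(6.37) = 6.

6


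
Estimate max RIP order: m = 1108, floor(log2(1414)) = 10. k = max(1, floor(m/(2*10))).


floor(log2(1414)) = 10.
2*10 = 20.
m/(2*floor(log2(n))) = 1108/20 ≈ 55.4.
floor = 55.
k = max(1, 55) = 55.

55


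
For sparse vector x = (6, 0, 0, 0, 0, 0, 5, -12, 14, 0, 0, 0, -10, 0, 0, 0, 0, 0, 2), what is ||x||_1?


Non-zero entries: [(0, 6), (6, 5), (7, -12), (8, 14), (12, -10), (18, 2)]
Absolute values: [6, 5, 12, 14, 10, 2]
||x||_1 = sum = 49.

49


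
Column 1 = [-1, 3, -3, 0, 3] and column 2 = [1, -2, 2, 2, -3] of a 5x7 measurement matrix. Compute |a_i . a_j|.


Inner product: -1*1 + 3*-2 + -3*2 + 0*2 + 3*-3
Products: [-1, -6, -6, 0, -9]
Sum = -22.
|dot| = 22.

22


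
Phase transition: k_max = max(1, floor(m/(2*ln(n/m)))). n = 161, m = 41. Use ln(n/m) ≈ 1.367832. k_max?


n/m = 161/41.
ln(n/m) ≈ 1.367832.
2*ln(n/m) ≈ 2.735664.
m/(2*ln(n/m)) ≈ 41/2.735664 ≈ 14.9872.
floor = 14.
k_max = max(1, 14) = 14.

14


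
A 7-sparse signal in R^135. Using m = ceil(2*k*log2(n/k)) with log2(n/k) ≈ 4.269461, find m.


log2(n/k) = log2(135/7) ≈ 4.269461.
2*k*log2(n/k) ≈ 2*7*4.269461 = 59.772454.
m = ceil(59.772454) = 60.

60


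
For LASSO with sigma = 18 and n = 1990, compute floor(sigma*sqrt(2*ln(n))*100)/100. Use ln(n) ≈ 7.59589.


ln(1990) ≈ 7.59589.
2*ln(n) ≈ 15.19178.
sqrt(2*ln(n)) ≈ sqrt(15.19178) ≈ 3.897663.
lambda ≈ 18*3.897663 = 70.157934.
floor(lambda*100)/100 = 70.15.

70.15


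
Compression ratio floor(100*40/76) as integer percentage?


100*m/n = 100*40/76 ≈ 52.6316.
floor = 52.

52


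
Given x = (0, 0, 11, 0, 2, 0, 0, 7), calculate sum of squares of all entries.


Non-zero entries: [(2, 11), (4, 2), (7, 7)]
Squares: [121, 4, 49]
||x||_2^2 = sum = 174.

174


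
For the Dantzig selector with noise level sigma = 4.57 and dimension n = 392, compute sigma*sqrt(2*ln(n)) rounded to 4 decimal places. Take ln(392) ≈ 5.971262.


ln(392) ≈ 5.971262.
2*ln(n) ≈ 11.942524.
sqrt(2*ln(n)) ≈ sqrt(11.942524) ≈ 3.455796.
threshold ≈ 4.57*3.455796 = 15.79298772 ≈ 15.7930.

15.7930


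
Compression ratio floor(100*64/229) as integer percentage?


100*m/n = 100*64/229 ≈ 27.9476.
floor = 27.

27


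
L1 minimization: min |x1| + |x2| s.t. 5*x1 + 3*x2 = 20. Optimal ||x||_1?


Axis intercepts:
  x1 = 4, x2 = 0: L1 = 4
  x1 = 0, x2 = 20/3: L1 = 20/3
x* = (4, 0)
||x*||_1 = 4.

4


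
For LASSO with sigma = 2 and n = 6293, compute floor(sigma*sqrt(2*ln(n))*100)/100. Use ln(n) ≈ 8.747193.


ln(6293) ≈ 8.747193.
2*ln(n) ≈ 17.494386.
sqrt(2*ln(n)) ≈ sqrt(17.494386) ≈ 4.182629.
lambda ≈ 2*4.182629 = 8.365258.
floor(lambda*100)/100 = 8.36.

8.36


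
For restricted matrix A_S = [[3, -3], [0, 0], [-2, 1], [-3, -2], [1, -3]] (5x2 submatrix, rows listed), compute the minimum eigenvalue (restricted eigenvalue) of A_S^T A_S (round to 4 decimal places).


A_S^T A_S = [[23, -8], [-8, 23]].
trace = 46.
det = 465.
disc = trace^2 - 4*det = 2116 - 4*465 = 256.
sqrt(256) = 16.
lam_min = (46 - 16)/2 = 15 = 15.0000.

15.0000


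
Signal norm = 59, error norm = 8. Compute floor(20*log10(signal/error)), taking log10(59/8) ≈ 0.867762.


||x||/||e|| = 59/8.
log10(59/8) ≈ 0.867762.
20*log10(||x||/||e||) ≈ 20*0.867762 = 17.35524.
floor(17.35524) = 17.

17


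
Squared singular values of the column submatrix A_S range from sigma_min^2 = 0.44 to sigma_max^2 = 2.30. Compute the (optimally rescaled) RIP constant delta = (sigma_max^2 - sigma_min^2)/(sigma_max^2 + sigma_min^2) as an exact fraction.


lambda_max - lambda_min = 2.30 - 0.44 = 1.86.
lambda_max + lambda_min = 2.30 + 0.44 = 2.74.
delta = 1.86/2.74 = 186/274 = 93/137.

93/137


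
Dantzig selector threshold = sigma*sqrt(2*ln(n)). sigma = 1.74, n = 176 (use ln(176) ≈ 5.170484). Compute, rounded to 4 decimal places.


ln(176) ≈ 5.170484.
2*ln(n) ≈ 10.340968.
sqrt(2*ln(n)) ≈ sqrt(10.340968) ≈ 3.215738.
threshold ≈ 1.74*3.215738 = 5.59538412 ≈ 5.5954.

5.5954


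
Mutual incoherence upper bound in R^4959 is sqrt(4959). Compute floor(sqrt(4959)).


70^2 = 4900 <= 4959 < 5041 = 71^2, so 70 <= sqrt(4959) < 71.
floor(sqrt(4959)) = 70.

70


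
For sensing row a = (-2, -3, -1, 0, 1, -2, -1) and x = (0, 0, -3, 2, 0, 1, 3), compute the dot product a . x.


Non-zero terms: ['-1*-3', '0*2', '-2*1', '-1*3']
Products: [3, 0, -2, -3]
y = sum = -2.

-2


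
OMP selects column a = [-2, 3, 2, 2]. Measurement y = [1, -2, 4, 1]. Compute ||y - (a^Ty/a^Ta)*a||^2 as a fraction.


a^T a = 21.
a^T y = 2.
coeff = 2/21 = 2/21.
||r||^2 = 458/21.

458/21


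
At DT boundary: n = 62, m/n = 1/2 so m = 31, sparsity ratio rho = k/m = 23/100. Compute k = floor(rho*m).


m = 1/2*62 = 31.
rho = 23/100.
rho*m = 23/100*31 = 7.13.
k = floor(7.13) = 7.

7


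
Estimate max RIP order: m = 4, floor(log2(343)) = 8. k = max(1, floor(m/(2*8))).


floor(log2(343)) = 8.
2*8 = 16.
m/(2*floor(log2(n))) = 4/16 ≈ 0.25.
floor = 0.
k = max(1, 0) = 1.

1


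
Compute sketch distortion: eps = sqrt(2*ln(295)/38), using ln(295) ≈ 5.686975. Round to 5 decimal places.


ln(295) ≈ 5.686975.
2*ln(N)/m ≈ 2*5.686975/38 ≈ 0.29931447.
eps = sqrt(0.29931447) ≈ 0.5470964 ≈ 0.54710.

0.54710


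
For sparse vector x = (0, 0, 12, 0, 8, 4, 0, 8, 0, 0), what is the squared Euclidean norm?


Non-zero entries: [(2, 12), (4, 8), (5, 4), (7, 8)]
Squares: [144, 64, 16, 64]
||x||_2^2 = sum = 288.

288


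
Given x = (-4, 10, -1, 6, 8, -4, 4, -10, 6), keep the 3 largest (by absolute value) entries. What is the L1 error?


Sorted |x_i| descending: [10, 10, 8, 6, 6, 4, 4, 4, 1]
Keep top 3: [10, 10, 8]
Tail entries: [6, 6, 4, 4, 4, 1]
L1 error = sum of tail = 25.

25


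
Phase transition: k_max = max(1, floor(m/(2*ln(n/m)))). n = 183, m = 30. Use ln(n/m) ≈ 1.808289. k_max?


n/m = 183/30 = 61/10.
ln(n/m) ≈ 1.808289.
2*ln(n/m) ≈ 3.616578.
m/(2*ln(n/m)) ≈ 30/3.616578 ≈ 8.2951.
floor = 8.
k_max = max(1, 8) = 8.

8


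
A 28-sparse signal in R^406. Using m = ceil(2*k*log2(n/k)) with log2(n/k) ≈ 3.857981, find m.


log2(n/k) = log2(406/28) ≈ 3.857981.
2*k*log2(n/k) ≈ 2*28*3.857981 = 216.046936.
m = ceil(216.046936) = 217.

217


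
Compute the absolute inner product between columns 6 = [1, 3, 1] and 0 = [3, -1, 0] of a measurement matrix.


Inner product: 1*3 + 3*-1 + 1*0
Products: [3, -3, 0]
Sum = 0.
|dot| = 0.

0


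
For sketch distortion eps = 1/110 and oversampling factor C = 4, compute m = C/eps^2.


1/eps = 110.
(1/eps)^2 = 12100.
m = 4*12100 = 48400.

48400


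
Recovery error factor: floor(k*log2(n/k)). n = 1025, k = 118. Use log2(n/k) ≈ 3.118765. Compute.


log2(n/k) = log2(1025/118) ≈ 3.118765.
k*log2(n/k) ≈ 118*3.118765 = 368.01427.
floor(368.01427) = 368.

368


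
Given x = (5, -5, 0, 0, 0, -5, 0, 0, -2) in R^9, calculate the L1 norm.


Non-zero entries: [(0, 5), (1, -5), (5, -5), (8, -2)]
Absolute values: [5, 5, 5, 2]
||x||_1 = sum = 17.

17


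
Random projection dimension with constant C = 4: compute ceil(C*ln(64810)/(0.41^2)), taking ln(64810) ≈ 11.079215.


ln(64810) ≈ 11.079215.
eps^2 = 0.41^2 = 0.1681.
C*ln(N)/eps^2 ≈ 4*11.079215/0.1681 ≈ 263.6339.
m = ceil(263.6339) = 264.

264


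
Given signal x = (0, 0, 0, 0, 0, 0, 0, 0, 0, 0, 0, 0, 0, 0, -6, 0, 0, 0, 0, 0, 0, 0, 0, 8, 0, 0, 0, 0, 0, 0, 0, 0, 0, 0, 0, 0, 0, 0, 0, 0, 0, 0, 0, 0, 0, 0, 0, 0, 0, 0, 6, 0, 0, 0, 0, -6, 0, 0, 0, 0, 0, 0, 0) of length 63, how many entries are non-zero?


Non-zero positions: [14, 23, 50, 55].
Sparsity = 4.

4


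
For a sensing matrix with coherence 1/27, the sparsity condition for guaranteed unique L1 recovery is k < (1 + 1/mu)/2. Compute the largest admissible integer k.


1/mu = 27.
1 + 1/mu = 28.
(1 + 1/mu)/2 = 14 is an integer and the inequality is strict, so k_max = 14 - 1 = 13.

13


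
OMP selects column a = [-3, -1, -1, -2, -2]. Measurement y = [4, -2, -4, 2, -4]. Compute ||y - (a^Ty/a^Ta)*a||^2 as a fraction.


a^T a = 19.
a^T y = -2.
coeff = -2/19 = -2/19.
||r||^2 = 1060/19.

1060/19


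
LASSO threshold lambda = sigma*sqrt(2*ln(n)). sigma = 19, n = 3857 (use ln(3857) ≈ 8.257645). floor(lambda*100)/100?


ln(3857) ≈ 8.257645.
2*ln(n) ≈ 16.51529.
sqrt(2*ln(n)) ≈ sqrt(16.51529) ≈ 4.063901.
lambda ≈ 19*4.063901 = 77.214119.
floor(lambda*100)/100 = 77.21.

77.21


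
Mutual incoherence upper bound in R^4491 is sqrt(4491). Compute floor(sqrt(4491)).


67^2 = 4489 <= 4491 < 4624 = 68^2, so 67 <= sqrt(4491) < 68.
floor(sqrt(4491)) = 67.

67


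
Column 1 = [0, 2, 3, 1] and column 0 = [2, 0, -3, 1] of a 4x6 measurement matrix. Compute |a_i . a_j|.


Inner product: 0*2 + 2*0 + 3*-3 + 1*1
Products: [0, 0, -9, 1]
Sum = -8.
|dot| = 8.

8


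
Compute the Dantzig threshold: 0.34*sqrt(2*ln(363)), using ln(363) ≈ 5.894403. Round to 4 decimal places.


ln(363) ≈ 5.894403.
2*ln(n) ≈ 11.788806.
sqrt(2*ln(n)) ≈ sqrt(11.788806) ≈ 3.433483.
threshold ≈ 0.34*3.433483 = 1.16738422 ≈ 1.1674.

1.1674


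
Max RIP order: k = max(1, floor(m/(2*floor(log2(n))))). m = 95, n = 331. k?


floor(log2(331)) = 8.
2*8 = 16.
m/(2*floor(log2(n))) = 95/16 ≈ 5.9375.
floor = 5.
k = max(1, 5) = 5.

5


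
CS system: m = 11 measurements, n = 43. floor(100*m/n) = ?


100*m/n = 100*11/43 ≈ 25.5814.
floor = 25.

25


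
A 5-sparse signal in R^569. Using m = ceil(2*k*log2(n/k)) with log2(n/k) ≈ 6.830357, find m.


log2(n/k) = log2(569/5) ≈ 6.830357.
2*k*log2(n/k) ≈ 2*5*6.830357 = 68.30357.
m = ceil(68.30357) = 69.

69


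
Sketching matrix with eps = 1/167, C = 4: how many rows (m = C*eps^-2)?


1/eps = 167.
(1/eps)^2 = 27889.
m = 4*27889 = 111556.

111556


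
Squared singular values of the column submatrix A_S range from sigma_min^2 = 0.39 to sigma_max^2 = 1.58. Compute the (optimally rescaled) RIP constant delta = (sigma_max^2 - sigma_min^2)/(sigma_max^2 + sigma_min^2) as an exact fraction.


lambda_max - lambda_min = 1.58 - 0.39 = 1.19.
lambda_max + lambda_min = 1.58 + 0.39 = 1.97.
delta = 1.19/1.97 = 119/197.

119/197


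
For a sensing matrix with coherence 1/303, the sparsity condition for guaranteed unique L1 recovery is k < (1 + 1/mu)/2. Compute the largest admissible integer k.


1/mu = 303.
1 + 1/mu = 304.
(1 + 1/mu)/2 = 152 is an integer and the inequality is strict, so k_max = 152 - 1 = 151.

151


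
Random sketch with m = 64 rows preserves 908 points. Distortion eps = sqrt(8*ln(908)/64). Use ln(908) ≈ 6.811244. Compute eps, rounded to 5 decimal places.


ln(908) ≈ 6.811244.
8*ln(N)/m ≈ 8*6.811244/64 ≈ 0.8514055.
eps = sqrt(0.8514055) ≈ 0.9227164 ≈ 0.92272.

0.92272


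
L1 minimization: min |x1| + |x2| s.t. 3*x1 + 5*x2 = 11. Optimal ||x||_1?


Axis intercepts:
  x1 = 11/3, x2 = 0: L1 = 11/3
  x1 = 0, x2 = 11/5: L1 = 11/5
x* = (0, 11/5)
||x*||_1 = 11/5.

11/5


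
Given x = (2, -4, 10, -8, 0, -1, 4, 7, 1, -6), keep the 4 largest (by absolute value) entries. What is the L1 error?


Sorted |x_i| descending: [10, 8, 7, 6, 4, 4, 2, 1, 1, 0]
Keep top 4: [10, 8, 7, 6]
Tail entries: [4, 4, 2, 1, 1, 0]
L1 error = sum of tail = 12.

12


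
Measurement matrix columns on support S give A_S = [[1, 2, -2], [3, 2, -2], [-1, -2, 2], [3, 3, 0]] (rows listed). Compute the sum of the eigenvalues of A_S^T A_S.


Sum of eigenvalues of A_S^T A_S = trace(A_S^T A_S) = sum of squared column norms of A_S.
A_S^T A_S diagonal: [20, 21, 12].
trace = 20 + 21 + 12 = 53.

53


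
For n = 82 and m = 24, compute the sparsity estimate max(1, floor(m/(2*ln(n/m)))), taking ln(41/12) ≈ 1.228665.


n/m = 82/24 = 41/12.
ln(n/m) ≈ 1.228665.
2*ln(n/m) ≈ 2.45733.
m/(2*ln(n/m)) ≈ 24/2.45733 ≈ 9.7667.
floor = 9.
k_max = max(1, 9) = 9.

9


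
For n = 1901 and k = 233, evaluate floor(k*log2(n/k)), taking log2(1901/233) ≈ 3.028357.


log2(n/k) = log2(1901/233) ≈ 3.028357.
k*log2(n/k) ≈ 233*3.028357 = 705.607181.
floor(705.607181) = 705.

705


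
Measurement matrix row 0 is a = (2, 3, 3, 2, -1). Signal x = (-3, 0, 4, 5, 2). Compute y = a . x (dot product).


Non-zero terms: ['2*-3', '3*4', '2*5', '-1*2']
Products: [-6, 12, 10, -2]
y = sum = 14.

14


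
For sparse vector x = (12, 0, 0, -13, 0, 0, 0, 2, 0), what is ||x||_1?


Non-zero entries: [(0, 12), (3, -13), (7, 2)]
Absolute values: [12, 13, 2]
||x||_1 = sum = 27.

27


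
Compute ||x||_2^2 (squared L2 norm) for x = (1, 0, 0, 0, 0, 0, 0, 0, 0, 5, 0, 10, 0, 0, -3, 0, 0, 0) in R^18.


Non-zero entries: [(0, 1), (9, 5), (11, 10), (14, -3)]
Squares: [1, 25, 100, 9]
||x||_2^2 = sum = 135.

135


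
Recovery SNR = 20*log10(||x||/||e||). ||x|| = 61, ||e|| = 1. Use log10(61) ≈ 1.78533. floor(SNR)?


||x||/||e|| = 61/1 = 61.
log10(61) ≈ 1.78533.
20*log10(||x||/||e||) ≈ 20*1.78533 = 35.7066.
floor(35.7066) = 35.

35


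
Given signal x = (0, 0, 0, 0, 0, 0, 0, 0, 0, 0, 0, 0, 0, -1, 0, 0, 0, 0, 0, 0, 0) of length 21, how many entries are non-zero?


Non-zero positions: [13].
Sparsity = 1.

1


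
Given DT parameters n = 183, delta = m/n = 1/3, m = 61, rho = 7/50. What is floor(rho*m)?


m = 1/3*183 = 61.
rho = 7/50.
rho*m = 7/50*61 = 8.54.
k = floor(8.54) = 8.

8


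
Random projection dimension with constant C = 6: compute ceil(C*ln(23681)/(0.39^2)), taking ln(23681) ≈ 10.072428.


ln(23681) ≈ 10.072428.
eps^2 = 0.39^2 = 0.1521.
C*ln(N)/eps^2 ≈ 6*10.072428/0.1521 ≈ 397.3344.
m = ceil(397.3344) = 398.

398


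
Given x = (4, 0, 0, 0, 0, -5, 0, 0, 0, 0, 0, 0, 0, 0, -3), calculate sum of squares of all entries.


Non-zero entries: [(0, 4), (5, -5), (14, -3)]
Squares: [16, 25, 9]
||x||_2^2 = sum = 50.

50


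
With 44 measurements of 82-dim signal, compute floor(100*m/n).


100*m/n = 100*44/82 ≈ 53.6585.
floor = 53.

53


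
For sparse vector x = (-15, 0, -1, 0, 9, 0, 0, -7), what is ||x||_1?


Non-zero entries: [(0, -15), (2, -1), (4, 9), (7, -7)]
Absolute values: [15, 1, 9, 7]
||x||_1 = sum = 32.

32


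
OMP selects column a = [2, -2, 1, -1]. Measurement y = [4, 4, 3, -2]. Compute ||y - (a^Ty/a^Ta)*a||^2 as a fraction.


a^T a = 10.
a^T y = 5.
coeff = 5/10 = 1/2.
||r||^2 = 85/2.

85/2


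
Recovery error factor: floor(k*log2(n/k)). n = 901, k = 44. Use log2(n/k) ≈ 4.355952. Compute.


log2(n/k) = log2(901/44) ≈ 4.355952.
k*log2(n/k) ≈ 44*4.355952 = 191.661888.
floor(191.661888) = 191.

191


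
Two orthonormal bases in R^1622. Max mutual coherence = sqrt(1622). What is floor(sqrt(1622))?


40^2 = 1600 <= 1622 < 1681 = 41^2, so 40 <= sqrt(1622) < 41.
floor(sqrt(1622)) = 40.

40


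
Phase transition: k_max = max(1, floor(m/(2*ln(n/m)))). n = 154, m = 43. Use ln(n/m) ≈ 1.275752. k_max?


n/m = 154/43.
ln(n/m) ≈ 1.275752.
2*ln(n/m) ≈ 2.551504.
m/(2*ln(n/m)) ≈ 43/2.551504 ≈ 16.8528.
floor = 16.
k_max = max(1, 16) = 16.

16


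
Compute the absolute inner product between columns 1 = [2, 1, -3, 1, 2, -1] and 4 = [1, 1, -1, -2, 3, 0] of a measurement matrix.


Inner product: 2*1 + 1*1 + -3*-1 + 1*-2 + 2*3 + -1*0
Products: [2, 1, 3, -2, 6, 0]
Sum = 10.
|dot| = 10.

10


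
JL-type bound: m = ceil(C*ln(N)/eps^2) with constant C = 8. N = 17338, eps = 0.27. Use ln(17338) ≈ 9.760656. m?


ln(17338) ≈ 9.760656.
eps^2 = 0.27^2 = 0.0729.
C*ln(N)/eps^2 ≈ 8*9.760656/0.0729 ≈ 1071.1282.
m = ceil(1071.1282) = 1072.

1072


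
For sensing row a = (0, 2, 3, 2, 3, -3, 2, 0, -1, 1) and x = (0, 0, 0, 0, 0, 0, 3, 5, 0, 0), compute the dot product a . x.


Non-zero terms: ['2*3', '0*5']
Products: [6, 0]
y = sum = 6.

6


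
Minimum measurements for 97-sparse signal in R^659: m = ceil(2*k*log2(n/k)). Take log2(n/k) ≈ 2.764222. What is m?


log2(n/k) = log2(659/97) ≈ 2.764222.
2*k*log2(n/k) ≈ 2*97*2.764222 = 536.259068.
m = ceil(536.259068) = 537.

537


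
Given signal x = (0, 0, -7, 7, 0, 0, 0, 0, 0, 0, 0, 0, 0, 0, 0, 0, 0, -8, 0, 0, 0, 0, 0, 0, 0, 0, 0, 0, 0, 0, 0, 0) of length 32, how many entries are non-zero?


Non-zero positions: [2, 3, 17].
Sparsity = 3.

3


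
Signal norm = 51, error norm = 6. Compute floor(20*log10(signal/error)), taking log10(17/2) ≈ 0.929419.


||x||/||e|| = 51/6 = 17/2.
log10(17/2) ≈ 0.929419.
20*log10(||x||/||e||) ≈ 20*0.929419 = 18.58838.
floor(18.58838) = 18.

18


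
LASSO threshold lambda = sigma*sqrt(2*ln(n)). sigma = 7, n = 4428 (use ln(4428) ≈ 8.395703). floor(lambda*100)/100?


ln(4428) ≈ 8.395703.
2*ln(n) ≈ 16.791406.
sqrt(2*ln(n)) ≈ sqrt(16.791406) ≈ 4.097732.
lambda ≈ 7*4.097732 = 28.684124.
floor(lambda*100)/100 = 28.68.

28.68


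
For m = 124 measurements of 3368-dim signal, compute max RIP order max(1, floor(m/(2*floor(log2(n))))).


floor(log2(3368)) = 11.
2*11 = 22.
m/(2*floor(log2(n))) = 124/22 ≈ 5.6364.
floor = 5.
k = max(1, 5) = 5.

5


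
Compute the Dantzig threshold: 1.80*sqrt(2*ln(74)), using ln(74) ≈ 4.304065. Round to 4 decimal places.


ln(74) ≈ 4.304065.
2*ln(n) ≈ 8.60813.
sqrt(2*ln(n)) ≈ sqrt(8.60813) ≈ 2.933961.
threshold ≈ 1.80*2.933961 = 5.2811298 ≈ 5.2811.

5.2811


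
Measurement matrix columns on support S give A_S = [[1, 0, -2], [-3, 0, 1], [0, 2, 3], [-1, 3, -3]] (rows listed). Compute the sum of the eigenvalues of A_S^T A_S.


Sum of eigenvalues of A_S^T A_S = trace(A_S^T A_S) = sum of squared column norms of A_S.
A_S^T A_S diagonal: [11, 13, 23].
trace = 11 + 13 + 23 = 47.

47


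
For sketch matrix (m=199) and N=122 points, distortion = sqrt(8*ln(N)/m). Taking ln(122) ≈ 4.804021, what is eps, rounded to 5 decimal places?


ln(122) ≈ 4.804021.
8*ln(N)/m ≈ 8*4.804021/199 ≈ 0.19312647.
eps = sqrt(0.19312647) ≈ 0.4394616 ≈ 0.43946.

0.43946


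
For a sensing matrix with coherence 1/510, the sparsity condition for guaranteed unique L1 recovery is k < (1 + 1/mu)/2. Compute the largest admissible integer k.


1/mu = 510.
1 + 1/mu = 511.
(1 + 1/mu)/2 = 255.5 is not an integer, so k_max = floor(255.5) = 255.

255


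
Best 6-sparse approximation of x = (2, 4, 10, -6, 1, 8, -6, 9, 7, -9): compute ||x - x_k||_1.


Sorted |x_i| descending: [10, 9, 9, 8, 7, 6, 6, 4, 2, 1]
Keep top 6: [10, 9, 9, 8, 7, 6]
Tail entries: [6, 4, 2, 1]
L1 error = sum of tail = 13.

13


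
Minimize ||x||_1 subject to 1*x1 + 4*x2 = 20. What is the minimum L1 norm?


Axis intercepts:
  x1 = 20, x2 = 0: L1 = 20
  x1 = 0, x2 = 5: L1 = 5
x* = (0, 5)
||x*||_1 = 5.

5


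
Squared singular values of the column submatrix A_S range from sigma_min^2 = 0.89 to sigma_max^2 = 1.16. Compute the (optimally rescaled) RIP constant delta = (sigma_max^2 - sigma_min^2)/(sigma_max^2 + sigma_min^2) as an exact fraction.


lambda_max - lambda_min = 1.16 - 0.89 = 0.27.
lambda_max + lambda_min = 1.16 + 0.89 = 2.05.
delta = 0.27/2.05 = 27/205.

27/205
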